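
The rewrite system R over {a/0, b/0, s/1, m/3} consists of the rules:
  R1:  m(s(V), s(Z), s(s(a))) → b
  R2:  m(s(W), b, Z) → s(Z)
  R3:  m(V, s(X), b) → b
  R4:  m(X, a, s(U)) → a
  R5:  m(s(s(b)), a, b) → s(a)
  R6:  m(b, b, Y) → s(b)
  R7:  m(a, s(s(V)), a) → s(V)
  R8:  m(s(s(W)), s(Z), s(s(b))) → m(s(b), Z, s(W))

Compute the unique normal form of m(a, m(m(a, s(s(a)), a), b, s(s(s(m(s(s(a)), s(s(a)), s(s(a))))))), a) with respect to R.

s(s(s(b)))

1. m(a, m(m(a, s(s(a)), a), b, s(s(s(m(s(s(a)), s(s(a)), s(s(a))))))), a)  →  m(a, m(s(a), b, s(s(s(m(s(s(a)), s(s(a)), s(s(a))))))), a)   [R7 at 2.1]
2. m(a, m(s(a), b, s(s(s(m(s(s(a)), s(s(a)), s(s(a))))))), a)  →  m(a, s(s(s(s(m(s(s(a)), s(s(a)), s(s(a))))))), a)   [R2 at 2]
3. m(a, s(s(s(s(m(s(s(a)), s(s(a)), s(s(a))))))), a)  →  s(s(s(m(s(s(a)), s(s(a)), s(s(a))))))   [R7 at ε]
4. s(s(s(m(s(s(a)), s(s(a)), s(s(a))))))  →  s(s(s(b)))   [R1 at 1.1.1]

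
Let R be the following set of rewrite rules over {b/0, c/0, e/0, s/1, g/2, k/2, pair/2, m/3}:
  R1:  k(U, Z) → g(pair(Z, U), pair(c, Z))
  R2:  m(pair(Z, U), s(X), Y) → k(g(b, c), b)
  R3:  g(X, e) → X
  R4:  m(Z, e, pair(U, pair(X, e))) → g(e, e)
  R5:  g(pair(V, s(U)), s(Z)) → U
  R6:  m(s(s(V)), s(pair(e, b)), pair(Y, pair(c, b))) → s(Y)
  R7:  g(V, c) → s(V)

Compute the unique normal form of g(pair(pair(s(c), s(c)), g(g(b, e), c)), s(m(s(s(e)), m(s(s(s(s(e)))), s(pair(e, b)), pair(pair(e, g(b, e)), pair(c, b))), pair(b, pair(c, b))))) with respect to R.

1. g(pair(pair(s(c), s(c)), g(g(b, e), c)), s(m(s(s(e)), m(s(s(s(s(e)))), s(pair(e, b)), pair(pair(e, g(b, e)), pair(c, b))), pair(b, pair(c, b)))))  →  g(pair(pair(s(c), s(c)), s(g(b, e))), s(m(s(s(e)), m(s(s(s(s(e)))), s(pair(e, b)), pair(pair(e, g(b, e)), pair(c, b))), pair(b, pair(c, b)))))   [R7 at 1.2]
2. g(pair(pair(s(c), s(c)), s(g(b, e))), s(m(s(s(e)), m(s(s(s(s(e)))), s(pair(e, b)), pair(pair(e, g(b, e)), pair(c, b))), pair(b, pair(c, b)))))  →  g(b, e)   [R5 at ε]
3. g(b, e)  →  b   [R3 at ε]

b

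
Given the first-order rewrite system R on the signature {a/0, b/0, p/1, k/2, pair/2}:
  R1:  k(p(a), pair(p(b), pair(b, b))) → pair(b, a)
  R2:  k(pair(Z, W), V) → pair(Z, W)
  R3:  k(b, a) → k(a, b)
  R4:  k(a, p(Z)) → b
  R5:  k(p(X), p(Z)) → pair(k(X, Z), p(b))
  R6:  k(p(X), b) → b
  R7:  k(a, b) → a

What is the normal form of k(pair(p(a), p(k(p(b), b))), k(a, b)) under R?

1. k(pair(p(a), p(k(p(b), b))), k(a, b))  →  pair(p(a), p(k(p(b), b)))   [R2 at ε]
2. pair(p(a), p(k(p(b), b)))  →  pair(p(a), p(b))   [R6 at 2.1]

pair(p(a), p(b))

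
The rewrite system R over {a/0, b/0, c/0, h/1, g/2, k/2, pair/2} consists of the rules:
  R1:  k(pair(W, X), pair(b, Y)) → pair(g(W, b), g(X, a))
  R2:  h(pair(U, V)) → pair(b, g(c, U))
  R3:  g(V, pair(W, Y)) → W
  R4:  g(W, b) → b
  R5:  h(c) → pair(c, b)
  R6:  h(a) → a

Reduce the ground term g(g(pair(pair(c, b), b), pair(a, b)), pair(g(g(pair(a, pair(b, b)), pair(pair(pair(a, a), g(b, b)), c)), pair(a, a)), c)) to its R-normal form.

a

1. g(g(pair(pair(c, b), b), pair(a, b)), pair(g(g(pair(a, pair(b, b)), pair(pair(pair(a, a), g(b, b)), c)), pair(a, a)), c))  →  g(g(pair(a, pair(b, b)), pair(pair(pair(a, a), g(b, b)), c)), pair(a, a))   [R3 at ε]
2. g(g(pair(a, pair(b, b)), pair(pair(pair(a, a), g(b, b)), c)), pair(a, a))  →  a   [R3 at ε]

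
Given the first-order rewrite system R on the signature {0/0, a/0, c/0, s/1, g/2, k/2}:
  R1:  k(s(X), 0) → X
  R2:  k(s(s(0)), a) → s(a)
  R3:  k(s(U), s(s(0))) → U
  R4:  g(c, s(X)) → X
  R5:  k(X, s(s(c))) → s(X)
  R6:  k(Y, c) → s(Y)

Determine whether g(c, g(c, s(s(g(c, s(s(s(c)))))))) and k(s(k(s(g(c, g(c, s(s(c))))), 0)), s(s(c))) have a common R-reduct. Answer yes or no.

Reduce t₁ = g(c, g(c, s(s(g(c, s(s(s(c)))))))):
1. g(c, g(c, s(s(g(c, s(s(s(c))))))))  →  g(c, s(g(c, s(s(s(c))))))   [R4 at 2]
2. g(c, s(g(c, s(s(s(c))))))  →  g(c, s(s(s(c))))   [R4 at ε]
3. g(c, s(s(s(c))))  →  s(s(c))   [R4 at ε]

Reduce t₂ = k(s(k(s(g(c, g(c, s(s(c))))), 0)), s(s(c))):
1. k(s(k(s(g(c, g(c, s(s(c))))), 0)), s(s(c)))  →  s(s(k(s(g(c, g(c, s(s(c))))), 0)))   [R5 at ε]
2. s(s(k(s(g(c, g(c, s(s(c))))), 0)))  →  s(s(g(c, g(c, s(s(c))))))   [R1 at 1.1]
3. s(s(g(c, g(c, s(s(c))))))  →  s(s(g(c, s(c))))   [R4 at 1.1.2]
4. s(s(g(c, s(c))))  →  s(s(c))   [R4 at 1.1]

yes — NF(t₁) = s(s(c)), NF(t₂) = s(s(c))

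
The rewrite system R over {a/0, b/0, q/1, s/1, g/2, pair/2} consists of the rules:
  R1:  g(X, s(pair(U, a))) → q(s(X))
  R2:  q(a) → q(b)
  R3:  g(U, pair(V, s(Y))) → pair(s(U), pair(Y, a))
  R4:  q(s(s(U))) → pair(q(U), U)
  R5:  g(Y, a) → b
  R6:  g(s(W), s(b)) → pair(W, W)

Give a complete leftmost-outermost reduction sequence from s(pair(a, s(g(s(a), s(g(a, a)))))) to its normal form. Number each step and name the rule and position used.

s(pair(a, s(pair(a, a))))

1. s(pair(a, s(g(s(a), s(g(a, a))))))  →  s(pair(a, s(g(s(a), s(b)))))   [R5 at 1.2.1.2.1]
2. s(pair(a, s(g(s(a), s(b)))))  →  s(pair(a, s(pair(a, a))))   [R6 at 1.2.1]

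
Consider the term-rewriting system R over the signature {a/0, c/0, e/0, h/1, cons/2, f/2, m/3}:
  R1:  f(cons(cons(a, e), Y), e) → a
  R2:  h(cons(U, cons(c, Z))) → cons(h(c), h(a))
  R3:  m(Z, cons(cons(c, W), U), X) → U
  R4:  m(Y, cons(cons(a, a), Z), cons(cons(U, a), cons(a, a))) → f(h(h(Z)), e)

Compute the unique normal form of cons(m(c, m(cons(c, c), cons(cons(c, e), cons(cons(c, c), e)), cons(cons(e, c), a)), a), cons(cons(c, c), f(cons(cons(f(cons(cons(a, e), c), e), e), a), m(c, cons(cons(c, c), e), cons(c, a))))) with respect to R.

1. cons(m(c, m(cons(c, c), cons(cons(c, e), cons(cons(c, c), e)), cons(cons(e, c), a)), a), cons(cons(c, c), f(cons(cons(f(cons(cons(a, e), c), e), e), a), m(c, cons(cons(c, c), e), cons(c, a)))))  →  cons(m(c, cons(cons(c, c), e), a), cons(cons(c, c), f(cons(cons(f(cons(cons(a, e), c), e), e), a), m(c, cons(cons(c, c), e), cons(c, a)))))   [R3 at 1.2]
2. cons(m(c, cons(cons(c, c), e), a), cons(cons(c, c), f(cons(cons(f(cons(cons(a, e), c), e), e), a), m(c, cons(cons(c, c), e), cons(c, a)))))  →  cons(e, cons(cons(c, c), f(cons(cons(f(cons(cons(a, e), c), e), e), a), m(c, cons(cons(c, c), e), cons(c, a)))))   [R3 at 1]
3. cons(e, cons(cons(c, c), f(cons(cons(f(cons(cons(a, e), c), e), e), a), m(c, cons(cons(c, c), e), cons(c, a)))))  →  cons(e, cons(cons(c, c), f(cons(cons(a, e), a), m(c, cons(cons(c, c), e), cons(c, a)))))   [R1 at 2.2.1.1.1]
4. cons(e, cons(cons(c, c), f(cons(cons(a, e), a), m(c, cons(cons(c, c), e), cons(c, a)))))  →  cons(e, cons(cons(c, c), f(cons(cons(a, e), a), e)))   [R3 at 2.2.2]
5. cons(e, cons(cons(c, c), f(cons(cons(a, e), a), e)))  →  cons(e, cons(cons(c, c), a))   [R1 at 2.2]

cons(e, cons(cons(c, c), a))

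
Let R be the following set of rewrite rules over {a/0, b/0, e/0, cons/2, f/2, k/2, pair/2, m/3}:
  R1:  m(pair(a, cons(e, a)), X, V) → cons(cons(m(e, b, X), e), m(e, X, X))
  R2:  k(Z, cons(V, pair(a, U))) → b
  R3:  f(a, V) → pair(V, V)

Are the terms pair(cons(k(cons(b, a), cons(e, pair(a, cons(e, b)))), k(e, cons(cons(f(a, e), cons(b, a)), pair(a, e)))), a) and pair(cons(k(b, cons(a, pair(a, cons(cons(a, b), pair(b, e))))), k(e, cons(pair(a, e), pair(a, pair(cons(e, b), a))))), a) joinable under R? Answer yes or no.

Reduce t₁ = pair(cons(k(cons(b, a), cons(e, pair(a, cons(e, b)))), k(e, cons(cons(f(a, e), cons(b, a)), pair(a, e)))), a):
1. pair(cons(k(cons(b, a), cons(e, pair(a, cons(e, b)))), k(e, cons(cons(f(a, e), cons(b, a)), pair(a, e)))), a)  →  pair(cons(b, k(e, cons(cons(f(a, e), cons(b, a)), pair(a, e)))), a)   [R2 at 1.1]
2. pair(cons(b, k(e, cons(cons(f(a, e), cons(b, a)), pair(a, e)))), a)  →  pair(cons(b, b), a)   [R2 at 1.2]

Reduce t₂ = pair(cons(k(b, cons(a, pair(a, cons(cons(a, b), pair(b, e))))), k(e, cons(pair(a, e), pair(a, pair(cons(e, b), a))))), a):
1. pair(cons(k(b, cons(a, pair(a, cons(cons(a, b), pair(b, e))))), k(e, cons(pair(a, e), pair(a, pair(cons(e, b), a))))), a)  →  pair(cons(b, k(e, cons(pair(a, e), pair(a, pair(cons(e, b), a))))), a)   [R2 at 1.1]
2. pair(cons(b, k(e, cons(pair(a, e), pair(a, pair(cons(e, b), a))))), a)  →  pair(cons(b, b), a)   [R2 at 1.2]

yes — NF(t₁) = pair(cons(b, b), a), NF(t₂) = pair(cons(b, b), a)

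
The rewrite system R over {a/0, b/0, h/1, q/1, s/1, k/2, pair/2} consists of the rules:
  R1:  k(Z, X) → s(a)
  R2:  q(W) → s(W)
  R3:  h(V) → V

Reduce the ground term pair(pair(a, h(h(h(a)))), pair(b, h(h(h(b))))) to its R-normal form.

pair(pair(a, a), pair(b, b))

1. pair(pair(a, h(h(h(a)))), pair(b, h(h(h(b)))))  →  pair(pair(a, h(h(a))), pair(b, h(h(h(b)))))   [R3 at 1.2]
2. pair(pair(a, h(h(a))), pair(b, h(h(h(b)))))  →  pair(pair(a, h(a)), pair(b, h(h(h(b)))))   [R3 at 1.2]
3. pair(pair(a, h(a)), pair(b, h(h(h(b)))))  →  pair(pair(a, a), pair(b, h(h(h(b)))))   [R3 at 1.2]
4. pair(pair(a, a), pair(b, h(h(h(b)))))  →  pair(pair(a, a), pair(b, h(h(b))))   [R3 at 2.2]
5. pair(pair(a, a), pair(b, h(h(b))))  →  pair(pair(a, a), pair(b, h(b)))   [R3 at 2.2]
6. pair(pair(a, a), pair(b, h(b)))  →  pair(pair(a, a), pair(b, b))   [R3 at 2.2]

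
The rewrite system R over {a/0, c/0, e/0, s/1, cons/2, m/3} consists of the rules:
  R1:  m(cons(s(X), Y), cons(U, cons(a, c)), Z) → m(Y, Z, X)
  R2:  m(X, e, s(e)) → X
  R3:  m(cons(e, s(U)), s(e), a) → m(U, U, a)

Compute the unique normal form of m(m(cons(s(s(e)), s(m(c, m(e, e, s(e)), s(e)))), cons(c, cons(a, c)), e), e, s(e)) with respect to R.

s(c)

1. m(m(cons(s(s(e)), s(m(c, m(e, e, s(e)), s(e)))), cons(c, cons(a, c)), e), e, s(e))  →  m(cons(s(s(e)), s(m(c, m(e, e, s(e)), s(e)))), cons(c, cons(a, c)), e)   [R2 at ε]
2. m(cons(s(s(e)), s(m(c, m(e, e, s(e)), s(e)))), cons(c, cons(a, c)), e)  →  m(s(m(c, m(e, e, s(e)), s(e))), e, s(e))   [R1 at ε]
3. m(s(m(c, m(e, e, s(e)), s(e))), e, s(e))  →  s(m(c, m(e, e, s(e)), s(e)))   [R2 at ε]
4. s(m(c, m(e, e, s(e)), s(e)))  →  s(m(c, e, s(e)))   [R2 at 1.2]
5. s(m(c, e, s(e)))  →  s(c)   [R2 at 1]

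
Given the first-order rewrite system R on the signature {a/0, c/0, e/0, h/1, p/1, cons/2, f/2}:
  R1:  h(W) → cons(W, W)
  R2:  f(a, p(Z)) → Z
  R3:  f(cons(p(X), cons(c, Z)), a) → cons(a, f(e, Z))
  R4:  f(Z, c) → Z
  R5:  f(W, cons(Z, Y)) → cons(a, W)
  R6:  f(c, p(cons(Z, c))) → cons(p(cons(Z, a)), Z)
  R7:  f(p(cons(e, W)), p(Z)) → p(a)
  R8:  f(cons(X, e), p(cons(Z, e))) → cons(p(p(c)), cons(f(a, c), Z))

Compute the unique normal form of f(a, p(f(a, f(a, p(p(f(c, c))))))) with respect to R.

c

1. f(a, p(f(a, f(a, p(p(f(c, c)))))))  →  f(a, f(a, p(p(f(c, c)))))   [R2 at ε]
2. f(a, f(a, p(p(f(c, c)))))  →  f(a, p(f(c, c)))   [R2 at 2]
3. f(a, p(f(c, c)))  →  f(c, c)   [R2 at ε]
4. f(c, c)  →  c   [R4 at ε]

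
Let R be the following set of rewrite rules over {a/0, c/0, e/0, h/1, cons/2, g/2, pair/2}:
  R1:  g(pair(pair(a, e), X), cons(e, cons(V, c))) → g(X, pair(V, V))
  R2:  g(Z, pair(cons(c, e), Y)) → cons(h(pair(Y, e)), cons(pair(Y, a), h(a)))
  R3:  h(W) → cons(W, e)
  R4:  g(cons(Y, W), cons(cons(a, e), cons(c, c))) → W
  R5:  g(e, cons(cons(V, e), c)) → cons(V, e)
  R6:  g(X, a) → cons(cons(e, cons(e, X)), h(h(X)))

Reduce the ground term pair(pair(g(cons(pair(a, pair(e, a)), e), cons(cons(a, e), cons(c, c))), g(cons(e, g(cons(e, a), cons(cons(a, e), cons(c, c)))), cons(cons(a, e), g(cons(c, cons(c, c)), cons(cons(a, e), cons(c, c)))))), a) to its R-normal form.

1. pair(pair(g(cons(pair(a, pair(e, a)), e), cons(cons(a, e), cons(c, c))), g(cons(e, g(cons(e, a), cons(cons(a, e), cons(c, c)))), cons(cons(a, e), g(cons(c, cons(c, c)), cons(cons(a, e), cons(c, c)))))), a)  →  pair(pair(e, g(cons(e, g(cons(e, a), cons(cons(a, e), cons(c, c)))), cons(cons(a, e), g(cons(c, cons(c, c)), cons(cons(a, e), cons(c, c)))))), a)   [R4 at 1.1]
2. pair(pair(e, g(cons(e, g(cons(e, a), cons(cons(a, e), cons(c, c)))), cons(cons(a, e), g(cons(c, cons(c, c)), cons(cons(a, e), cons(c, c)))))), a)  →  pair(pair(e, g(cons(e, a), cons(cons(a, e), g(cons(c, cons(c, c)), cons(cons(a, e), cons(c, c)))))), a)   [R4 at 1.2.1.2]
3. pair(pair(e, g(cons(e, a), cons(cons(a, e), g(cons(c, cons(c, c)), cons(cons(a, e), cons(c, c)))))), a)  →  pair(pair(e, g(cons(e, a), cons(cons(a, e), cons(c, c)))), a)   [R4 at 1.2.2.2]
4. pair(pair(e, g(cons(e, a), cons(cons(a, e), cons(c, c)))), a)  →  pair(pair(e, a), a)   [R4 at 1.2]

pair(pair(e, a), a)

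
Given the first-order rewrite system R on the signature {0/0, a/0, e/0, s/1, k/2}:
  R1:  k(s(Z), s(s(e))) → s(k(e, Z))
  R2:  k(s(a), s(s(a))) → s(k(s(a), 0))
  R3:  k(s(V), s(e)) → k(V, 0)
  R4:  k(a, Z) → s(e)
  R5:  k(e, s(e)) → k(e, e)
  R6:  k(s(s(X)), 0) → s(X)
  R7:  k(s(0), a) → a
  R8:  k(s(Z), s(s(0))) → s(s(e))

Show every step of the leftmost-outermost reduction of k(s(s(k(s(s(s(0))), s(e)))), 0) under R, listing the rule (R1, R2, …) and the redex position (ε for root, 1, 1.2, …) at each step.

s(s(0))

1. k(s(s(k(s(s(s(0))), s(e)))), 0)  →  s(k(s(s(s(0))), s(e)))   [R6 at ε]
2. s(k(s(s(s(0))), s(e)))  →  s(k(s(s(0)), 0))   [R3 at 1]
3. s(k(s(s(0)), 0))  →  s(s(0))   [R6 at 1]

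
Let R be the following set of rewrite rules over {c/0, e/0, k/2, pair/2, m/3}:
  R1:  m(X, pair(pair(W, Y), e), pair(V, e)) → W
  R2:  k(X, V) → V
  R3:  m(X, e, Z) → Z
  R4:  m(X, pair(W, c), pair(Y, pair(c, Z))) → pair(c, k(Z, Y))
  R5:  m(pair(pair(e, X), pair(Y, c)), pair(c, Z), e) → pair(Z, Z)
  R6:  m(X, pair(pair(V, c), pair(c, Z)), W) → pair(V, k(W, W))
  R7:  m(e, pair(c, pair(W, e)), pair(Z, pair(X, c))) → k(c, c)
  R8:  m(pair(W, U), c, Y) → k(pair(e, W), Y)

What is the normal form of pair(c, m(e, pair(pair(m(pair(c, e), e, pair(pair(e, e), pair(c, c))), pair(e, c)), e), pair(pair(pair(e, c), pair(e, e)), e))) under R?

1. pair(c, m(e, pair(pair(m(pair(c, e), e, pair(pair(e, e), pair(c, c))), pair(e, c)), e), pair(pair(pair(e, c), pair(e, e)), e)))  →  pair(c, m(pair(c, e), e, pair(pair(e, e), pair(c, c))))   [R1 at 2]
2. pair(c, m(pair(c, e), e, pair(pair(e, e), pair(c, c))))  →  pair(c, pair(pair(e, e), pair(c, c)))   [R3 at 2]

pair(c, pair(pair(e, e), pair(c, c)))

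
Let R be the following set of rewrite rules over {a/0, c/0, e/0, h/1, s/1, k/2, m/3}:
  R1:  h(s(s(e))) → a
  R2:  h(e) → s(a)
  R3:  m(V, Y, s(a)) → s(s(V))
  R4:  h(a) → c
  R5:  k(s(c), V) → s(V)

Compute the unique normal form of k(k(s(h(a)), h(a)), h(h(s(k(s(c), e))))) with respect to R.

s(c)

1. k(k(s(h(a)), h(a)), h(h(s(k(s(c), e)))))  →  k(k(s(c), h(a)), h(h(s(k(s(c), e)))))   [R4 at 1.1.1]
2. k(k(s(c), h(a)), h(h(s(k(s(c), e)))))  →  k(s(h(a)), h(h(s(k(s(c), e)))))   [R5 at 1]
3. k(s(h(a)), h(h(s(k(s(c), e)))))  →  k(s(c), h(h(s(k(s(c), e)))))   [R4 at 1.1]
4. k(s(c), h(h(s(k(s(c), e)))))  →  s(h(h(s(k(s(c), e)))))   [R5 at ε]
5. s(h(h(s(k(s(c), e)))))  →  s(h(h(s(s(e)))))   [R5 at 1.1.1.1]
6. s(h(h(s(s(e)))))  →  s(h(a))   [R1 at 1.1]
7. s(h(a))  →  s(c)   [R4 at 1]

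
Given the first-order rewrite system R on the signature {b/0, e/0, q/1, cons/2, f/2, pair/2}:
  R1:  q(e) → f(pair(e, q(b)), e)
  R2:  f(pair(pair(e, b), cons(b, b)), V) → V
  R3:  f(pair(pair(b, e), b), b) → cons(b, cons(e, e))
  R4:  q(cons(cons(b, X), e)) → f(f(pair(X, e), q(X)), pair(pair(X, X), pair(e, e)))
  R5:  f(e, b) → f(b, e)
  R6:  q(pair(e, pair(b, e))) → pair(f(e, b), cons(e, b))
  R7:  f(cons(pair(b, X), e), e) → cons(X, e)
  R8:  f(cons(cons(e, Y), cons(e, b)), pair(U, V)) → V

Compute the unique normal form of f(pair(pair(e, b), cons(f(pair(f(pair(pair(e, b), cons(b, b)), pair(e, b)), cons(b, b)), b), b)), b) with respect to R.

b

1. f(pair(pair(e, b), cons(f(pair(f(pair(pair(e, b), cons(b, b)), pair(e, b)), cons(b, b)), b), b)), b)  →  f(pair(pair(e, b), cons(f(pair(pair(e, b), cons(b, b)), b), b)), b)   [R2 at 1.2.1.1.1]
2. f(pair(pair(e, b), cons(f(pair(pair(e, b), cons(b, b)), b), b)), b)  →  f(pair(pair(e, b), cons(b, b)), b)   [R2 at 1.2.1]
3. f(pair(pair(e, b), cons(b, b)), b)  →  b   [R2 at ε]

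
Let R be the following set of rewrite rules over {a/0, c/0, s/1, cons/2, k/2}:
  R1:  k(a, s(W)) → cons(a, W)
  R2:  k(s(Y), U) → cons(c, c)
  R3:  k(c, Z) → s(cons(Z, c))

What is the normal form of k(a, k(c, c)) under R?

cons(a, cons(c, c))

1. k(a, k(c, c))  →  k(a, s(cons(c, c)))   [R3 at 2]
2. k(a, s(cons(c, c)))  →  cons(a, cons(c, c))   [R1 at ε]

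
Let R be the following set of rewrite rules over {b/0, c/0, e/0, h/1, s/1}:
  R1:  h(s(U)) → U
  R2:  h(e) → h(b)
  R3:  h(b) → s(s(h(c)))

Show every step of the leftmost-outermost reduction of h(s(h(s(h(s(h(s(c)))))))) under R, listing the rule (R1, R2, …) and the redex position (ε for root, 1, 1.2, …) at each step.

c

1. h(s(h(s(h(s(h(s(c))))))))  →  h(s(h(s(h(s(c))))))   [R1 at ε]
2. h(s(h(s(h(s(c))))))  →  h(s(h(s(c))))   [R1 at ε]
3. h(s(h(s(c))))  →  h(s(c))   [R1 at ε]
4. h(s(c))  →  c   [R1 at ε]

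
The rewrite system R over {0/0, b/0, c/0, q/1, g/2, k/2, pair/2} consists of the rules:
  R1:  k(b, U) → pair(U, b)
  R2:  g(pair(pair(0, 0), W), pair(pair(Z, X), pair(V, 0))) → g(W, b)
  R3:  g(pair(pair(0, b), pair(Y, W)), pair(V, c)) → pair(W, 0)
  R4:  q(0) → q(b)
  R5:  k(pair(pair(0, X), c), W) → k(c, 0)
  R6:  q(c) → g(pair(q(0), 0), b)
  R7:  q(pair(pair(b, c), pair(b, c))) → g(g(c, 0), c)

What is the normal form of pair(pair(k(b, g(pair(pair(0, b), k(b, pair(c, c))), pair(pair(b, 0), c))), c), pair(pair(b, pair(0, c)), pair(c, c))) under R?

pair(pair(pair(pair(b, 0), b), c), pair(pair(b, pair(0, c)), pair(c, c)))

1. pair(pair(k(b, g(pair(pair(0, b), k(b, pair(c, c))), pair(pair(b, 0), c))), c), pair(pair(b, pair(0, c)), pair(c, c)))  →  pair(pair(pair(g(pair(pair(0, b), k(b, pair(c, c))), pair(pair(b, 0), c)), b), c), pair(pair(b, pair(0, c)), pair(c, c)))   [R1 at 1.1]
2. pair(pair(pair(g(pair(pair(0, b), k(b, pair(c, c))), pair(pair(b, 0), c)), b), c), pair(pair(b, pair(0, c)), pair(c, c)))  →  pair(pair(pair(g(pair(pair(0, b), pair(pair(c, c), b)), pair(pair(b, 0), c)), b), c), pair(pair(b, pair(0, c)), pair(c, c)))   [R1 at 1.1.1.1.2]
3. pair(pair(pair(g(pair(pair(0, b), pair(pair(c, c), b)), pair(pair(b, 0), c)), b), c), pair(pair(b, pair(0, c)), pair(c, c)))  →  pair(pair(pair(pair(b, 0), b), c), pair(pair(b, pair(0, c)), pair(c, c)))   [R3 at 1.1.1]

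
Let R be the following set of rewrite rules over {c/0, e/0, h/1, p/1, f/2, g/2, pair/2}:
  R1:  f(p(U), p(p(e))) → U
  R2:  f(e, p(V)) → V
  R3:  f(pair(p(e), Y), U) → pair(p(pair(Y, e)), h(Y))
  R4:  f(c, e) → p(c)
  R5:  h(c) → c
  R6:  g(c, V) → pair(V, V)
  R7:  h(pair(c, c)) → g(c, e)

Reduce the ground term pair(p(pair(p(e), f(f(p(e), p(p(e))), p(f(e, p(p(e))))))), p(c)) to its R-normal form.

pair(p(pair(p(e), p(e))), p(c))

1. pair(p(pair(p(e), f(f(p(e), p(p(e))), p(f(e, p(p(e))))))), p(c))  →  pair(p(pair(p(e), f(e, p(f(e, p(p(e))))))), p(c))   [R1 at 1.1.2.1]
2. pair(p(pair(p(e), f(e, p(f(e, p(p(e))))))), p(c))  →  pair(p(pair(p(e), f(e, p(p(e))))), p(c))   [R2 at 1.1.2]
3. pair(p(pair(p(e), f(e, p(p(e))))), p(c))  →  pair(p(pair(p(e), p(e))), p(c))   [R2 at 1.1.2]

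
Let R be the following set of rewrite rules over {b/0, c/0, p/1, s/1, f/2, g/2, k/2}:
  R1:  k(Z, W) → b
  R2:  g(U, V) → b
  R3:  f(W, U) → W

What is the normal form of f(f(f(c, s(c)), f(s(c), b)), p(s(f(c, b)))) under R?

1. f(f(f(c, s(c)), f(s(c), b)), p(s(f(c, b))))  →  f(f(c, s(c)), f(s(c), b))   [R3 at ε]
2. f(f(c, s(c)), f(s(c), b))  →  f(c, s(c))   [R3 at ε]
3. f(c, s(c))  →  c   [R3 at ε]

c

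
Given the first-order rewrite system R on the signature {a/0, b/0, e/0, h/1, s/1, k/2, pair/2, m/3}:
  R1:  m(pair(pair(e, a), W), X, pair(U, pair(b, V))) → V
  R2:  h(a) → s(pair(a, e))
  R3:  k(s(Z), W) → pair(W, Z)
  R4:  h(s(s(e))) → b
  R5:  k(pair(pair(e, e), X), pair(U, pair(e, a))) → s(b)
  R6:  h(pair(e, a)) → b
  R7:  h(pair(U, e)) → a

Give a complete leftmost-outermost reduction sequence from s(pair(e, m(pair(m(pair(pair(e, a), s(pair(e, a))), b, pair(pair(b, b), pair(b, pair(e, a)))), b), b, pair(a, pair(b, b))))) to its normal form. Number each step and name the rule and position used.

s(pair(e, b))

1. s(pair(e, m(pair(m(pair(pair(e, a), s(pair(e, a))), b, pair(pair(b, b), pair(b, pair(e, a)))), b), b, pair(a, pair(b, b)))))  →  s(pair(e, m(pair(pair(e, a), b), b, pair(a, pair(b, b)))))   [R1 at 1.2.1.1]
2. s(pair(e, m(pair(pair(e, a), b), b, pair(a, pair(b, b)))))  →  s(pair(e, b))   [R1 at 1.2]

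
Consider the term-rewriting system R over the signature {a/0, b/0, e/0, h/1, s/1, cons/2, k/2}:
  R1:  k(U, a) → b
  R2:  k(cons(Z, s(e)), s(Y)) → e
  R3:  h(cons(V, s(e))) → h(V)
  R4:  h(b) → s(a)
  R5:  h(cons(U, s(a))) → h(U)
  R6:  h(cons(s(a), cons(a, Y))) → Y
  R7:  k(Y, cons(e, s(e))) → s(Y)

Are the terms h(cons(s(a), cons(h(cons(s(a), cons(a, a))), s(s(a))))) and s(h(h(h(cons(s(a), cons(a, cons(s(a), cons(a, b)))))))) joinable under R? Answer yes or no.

yes — NF(t₁) = s(s(a)), NF(t₂) = s(s(a))

Reduce t₁ = h(cons(s(a), cons(h(cons(s(a), cons(a, a))), s(s(a))))):
1. h(cons(s(a), cons(h(cons(s(a), cons(a, a))), s(s(a)))))  →  h(cons(s(a), cons(a, s(s(a)))))   [R6 at 1.2.1]
2. h(cons(s(a), cons(a, s(s(a)))))  →  s(s(a))   [R6 at ε]

Reduce t₂ = s(h(h(h(cons(s(a), cons(a, cons(s(a), cons(a, b)))))))):
1. s(h(h(h(cons(s(a), cons(a, cons(s(a), cons(a, b))))))))  →  s(h(h(cons(s(a), cons(a, b)))))   [R6 at 1.1.1]
2. s(h(h(cons(s(a), cons(a, b)))))  →  s(h(b))   [R6 at 1.1]
3. s(h(b))  →  s(s(a))   [R4 at 1]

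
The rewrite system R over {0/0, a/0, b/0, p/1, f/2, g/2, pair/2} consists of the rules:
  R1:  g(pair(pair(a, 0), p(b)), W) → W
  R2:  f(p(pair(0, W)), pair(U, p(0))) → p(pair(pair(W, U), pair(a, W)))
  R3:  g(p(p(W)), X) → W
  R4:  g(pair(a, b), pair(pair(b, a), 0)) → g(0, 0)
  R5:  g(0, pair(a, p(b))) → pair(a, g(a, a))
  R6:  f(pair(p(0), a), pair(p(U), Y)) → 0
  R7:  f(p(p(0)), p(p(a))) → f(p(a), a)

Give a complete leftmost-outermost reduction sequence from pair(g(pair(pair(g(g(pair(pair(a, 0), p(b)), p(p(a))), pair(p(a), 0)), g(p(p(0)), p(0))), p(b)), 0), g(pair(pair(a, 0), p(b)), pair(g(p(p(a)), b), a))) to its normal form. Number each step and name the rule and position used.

1. pair(g(pair(pair(g(g(pair(pair(a, 0), p(b)), p(p(a))), pair(p(a), 0)), g(p(p(0)), p(0))), p(b)), 0), g(pair(pair(a, 0), p(b)), pair(g(p(p(a)), b), a)))  →  pair(g(pair(pair(g(p(p(a)), pair(p(a), 0)), g(p(p(0)), p(0))), p(b)), 0), g(pair(pair(a, 0), p(b)), pair(g(p(p(a)), b), a)))   [R1 at 1.1.1.1.1]
2. pair(g(pair(pair(g(p(p(a)), pair(p(a), 0)), g(p(p(0)), p(0))), p(b)), 0), g(pair(pair(a, 0), p(b)), pair(g(p(p(a)), b), a)))  →  pair(g(pair(pair(a, g(p(p(0)), p(0))), p(b)), 0), g(pair(pair(a, 0), p(b)), pair(g(p(p(a)), b), a)))   [R3 at 1.1.1.1]
3. pair(g(pair(pair(a, g(p(p(0)), p(0))), p(b)), 0), g(pair(pair(a, 0), p(b)), pair(g(p(p(a)), b), a)))  →  pair(g(pair(pair(a, 0), p(b)), 0), g(pair(pair(a, 0), p(b)), pair(g(p(p(a)), b), a)))   [R3 at 1.1.1.2]
4. pair(g(pair(pair(a, 0), p(b)), 0), g(pair(pair(a, 0), p(b)), pair(g(p(p(a)), b), a)))  →  pair(0, g(pair(pair(a, 0), p(b)), pair(g(p(p(a)), b), a)))   [R1 at 1]
5. pair(0, g(pair(pair(a, 0), p(b)), pair(g(p(p(a)), b), a)))  →  pair(0, pair(g(p(p(a)), b), a))   [R1 at 2]
6. pair(0, pair(g(p(p(a)), b), a))  →  pair(0, pair(a, a))   [R3 at 2.1]

pair(0, pair(a, a))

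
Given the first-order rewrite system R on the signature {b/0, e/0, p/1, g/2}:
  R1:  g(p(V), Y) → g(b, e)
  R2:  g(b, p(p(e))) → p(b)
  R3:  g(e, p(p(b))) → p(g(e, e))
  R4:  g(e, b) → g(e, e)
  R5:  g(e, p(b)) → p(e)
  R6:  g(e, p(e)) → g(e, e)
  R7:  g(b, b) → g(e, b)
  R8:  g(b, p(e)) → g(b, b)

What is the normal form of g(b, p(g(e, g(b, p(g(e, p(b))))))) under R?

1. g(b, p(g(e, g(b, p(g(e, p(b)))))))  →  g(b, p(g(e, g(b, p(p(e))))))   [R5 at 2.1.2.2.1]
2. g(b, p(g(e, g(b, p(p(e))))))  →  g(b, p(g(e, p(b))))   [R2 at 2.1.2]
3. g(b, p(g(e, p(b))))  →  g(b, p(p(e)))   [R5 at 2.1]
4. g(b, p(p(e)))  →  p(b)   [R2 at ε]

p(b)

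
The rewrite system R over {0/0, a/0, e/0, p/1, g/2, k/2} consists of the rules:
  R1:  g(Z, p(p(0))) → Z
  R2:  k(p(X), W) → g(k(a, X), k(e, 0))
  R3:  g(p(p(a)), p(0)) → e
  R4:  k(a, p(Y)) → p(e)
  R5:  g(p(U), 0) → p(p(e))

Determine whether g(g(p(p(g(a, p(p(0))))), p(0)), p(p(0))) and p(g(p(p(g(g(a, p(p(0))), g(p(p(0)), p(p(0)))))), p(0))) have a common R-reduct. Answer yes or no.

Reduce t₁ = g(g(p(p(g(a, p(p(0))))), p(0)), p(p(0))):
1. g(g(p(p(g(a, p(p(0))))), p(0)), p(p(0)))  →  g(p(p(g(a, p(p(0))))), p(0))   [R1 at ε]
2. g(p(p(g(a, p(p(0))))), p(0))  →  g(p(p(a)), p(0))   [R1 at 1.1.1]
3. g(p(p(a)), p(0))  →  e   [R3 at ε]

Reduce t₂ = p(g(p(p(g(g(a, p(p(0))), g(p(p(0)), p(p(0)))))), p(0))):
1. p(g(p(p(g(g(a, p(p(0))), g(p(p(0)), p(p(0)))))), p(0)))  →  p(g(p(p(g(a, g(p(p(0)), p(p(0)))))), p(0)))   [R1 at 1.1.1.1.1]
2. p(g(p(p(g(a, g(p(p(0)), p(p(0)))))), p(0)))  →  p(g(p(p(g(a, p(p(0))))), p(0)))   [R1 at 1.1.1.1.2]
3. p(g(p(p(g(a, p(p(0))))), p(0)))  →  p(g(p(p(a)), p(0)))   [R1 at 1.1.1.1]
4. p(g(p(p(a)), p(0)))  →  p(e)   [R3 at 1]

no — NF(t₁) = e, NF(t₂) = p(e)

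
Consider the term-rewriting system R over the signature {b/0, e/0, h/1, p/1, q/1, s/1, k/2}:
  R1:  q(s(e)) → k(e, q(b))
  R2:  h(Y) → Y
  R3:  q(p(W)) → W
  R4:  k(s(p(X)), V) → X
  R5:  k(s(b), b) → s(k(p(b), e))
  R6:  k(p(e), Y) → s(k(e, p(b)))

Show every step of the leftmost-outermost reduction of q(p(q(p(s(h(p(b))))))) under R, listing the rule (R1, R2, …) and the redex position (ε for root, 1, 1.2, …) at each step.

1. q(p(q(p(s(h(p(b)))))))  →  q(p(s(h(p(b)))))   [R3 at ε]
2. q(p(s(h(p(b)))))  →  s(h(p(b)))   [R3 at ε]
3. s(h(p(b)))  →  s(p(b))   [R2 at 1]

s(p(b))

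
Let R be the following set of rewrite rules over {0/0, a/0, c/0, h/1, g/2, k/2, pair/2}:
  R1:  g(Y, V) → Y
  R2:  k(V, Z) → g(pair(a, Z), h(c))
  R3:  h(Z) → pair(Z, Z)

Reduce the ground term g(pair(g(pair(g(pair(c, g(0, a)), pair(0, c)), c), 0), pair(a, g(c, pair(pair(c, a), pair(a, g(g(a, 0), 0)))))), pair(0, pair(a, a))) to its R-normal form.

1. g(pair(g(pair(g(pair(c, g(0, a)), pair(0, c)), c), 0), pair(a, g(c, pair(pair(c, a), pair(a, g(g(a, 0), 0)))))), pair(0, pair(a, a)))  →  pair(g(pair(g(pair(c, g(0, a)), pair(0, c)), c), 0), pair(a, g(c, pair(pair(c, a), pair(a, g(g(a, 0), 0))))))   [R1 at ε]
2. pair(g(pair(g(pair(c, g(0, a)), pair(0, c)), c), 0), pair(a, g(c, pair(pair(c, a), pair(a, g(g(a, 0), 0))))))  →  pair(pair(g(pair(c, g(0, a)), pair(0, c)), c), pair(a, g(c, pair(pair(c, a), pair(a, g(g(a, 0), 0))))))   [R1 at 1]
3. pair(pair(g(pair(c, g(0, a)), pair(0, c)), c), pair(a, g(c, pair(pair(c, a), pair(a, g(g(a, 0), 0))))))  →  pair(pair(pair(c, g(0, a)), c), pair(a, g(c, pair(pair(c, a), pair(a, g(g(a, 0), 0))))))   [R1 at 1.1]
4. pair(pair(pair(c, g(0, a)), c), pair(a, g(c, pair(pair(c, a), pair(a, g(g(a, 0), 0))))))  →  pair(pair(pair(c, 0), c), pair(a, g(c, pair(pair(c, a), pair(a, g(g(a, 0), 0))))))   [R1 at 1.1.2]
5. pair(pair(pair(c, 0), c), pair(a, g(c, pair(pair(c, a), pair(a, g(g(a, 0), 0))))))  →  pair(pair(pair(c, 0), c), pair(a, c))   [R1 at 2.2]

pair(pair(pair(c, 0), c), pair(a, c))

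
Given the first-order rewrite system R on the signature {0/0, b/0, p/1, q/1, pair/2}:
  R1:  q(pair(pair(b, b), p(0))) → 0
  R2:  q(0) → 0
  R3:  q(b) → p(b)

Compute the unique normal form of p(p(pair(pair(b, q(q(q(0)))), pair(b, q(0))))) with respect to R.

p(p(pair(pair(b, 0), pair(b, 0))))

1. p(p(pair(pair(b, q(q(q(0)))), pair(b, q(0)))))  →  p(p(pair(pair(b, q(q(0))), pair(b, q(0)))))   [R2 at 1.1.1.2.1.1]
2. p(p(pair(pair(b, q(q(0))), pair(b, q(0)))))  →  p(p(pair(pair(b, q(0)), pair(b, q(0)))))   [R2 at 1.1.1.2.1]
3. p(p(pair(pair(b, q(0)), pair(b, q(0)))))  →  p(p(pair(pair(b, 0), pair(b, q(0)))))   [R2 at 1.1.1.2]
4. p(p(pair(pair(b, 0), pair(b, q(0)))))  →  p(p(pair(pair(b, 0), pair(b, 0))))   [R2 at 1.1.2.2]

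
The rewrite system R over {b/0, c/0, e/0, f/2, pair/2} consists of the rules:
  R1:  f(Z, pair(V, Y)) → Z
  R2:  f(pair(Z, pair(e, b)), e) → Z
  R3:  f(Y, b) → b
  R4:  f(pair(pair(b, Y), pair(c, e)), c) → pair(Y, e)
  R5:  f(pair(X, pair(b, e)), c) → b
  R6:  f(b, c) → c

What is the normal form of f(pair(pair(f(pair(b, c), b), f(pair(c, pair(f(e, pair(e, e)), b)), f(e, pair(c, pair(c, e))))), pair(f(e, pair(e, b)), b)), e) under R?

pair(b, c)

1. f(pair(pair(f(pair(b, c), b), f(pair(c, pair(f(e, pair(e, e)), b)), f(e, pair(c, pair(c, e))))), pair(f(e, pair(e, b)), b)), e)  →  f(pair(pair(b, f(pair(c, pair(f(e, pair(e, e)), b)), f(e, pair(c, pair(c, e))))), pair(f(e, pair(e, b)), b)), e)   [R3 at 1.1.1]
2. f(pair(pair(b, f(pair(c, pair(f(e, pair(e, e)), b)), f(e, pair(c, pair(c, e))))), pair(f(e, pair(e, b)), b)), e)  →  f(pair(pair(b, f(pair(c, pair(e, b)), f(e, pair(c, pair(c, e))))), pair(f(e, pair(e, b)), b)), e)   [R1 at 1.1.2.1.2.1]
3. f(pair(pair(b, f(pair(c, pair(e, b)), f(e, pair(c, pair(c, e))))), pair(f(e, pair(e, b)), b)), e)  →  f(pair(pair(b, f(pair(c, pair(e, b)), e)), pair(f(e, pair(e, b)), b)), e)   [R1 at 1.1.2.2]
4. f(pair(pair(b, f(pair(c, pair(e, b)), e)), pair(f(e, pair(e, b)), b)), e)  →  f(pair(pair(b, c), pair(f(e, pair(e, b)), b)), e)   [R2 at 1.1.2]
5. f(pair(pair(b, c), pair(f(e, pair(e, b)), b)), e)  →  f(pair(pair(b, c), pair(e, b)), e)   [R1 at 1.2.1]
6. f(pair(pair(b, c), pair(e, b)), e)  →  pair(b, c)   [R2 at ε]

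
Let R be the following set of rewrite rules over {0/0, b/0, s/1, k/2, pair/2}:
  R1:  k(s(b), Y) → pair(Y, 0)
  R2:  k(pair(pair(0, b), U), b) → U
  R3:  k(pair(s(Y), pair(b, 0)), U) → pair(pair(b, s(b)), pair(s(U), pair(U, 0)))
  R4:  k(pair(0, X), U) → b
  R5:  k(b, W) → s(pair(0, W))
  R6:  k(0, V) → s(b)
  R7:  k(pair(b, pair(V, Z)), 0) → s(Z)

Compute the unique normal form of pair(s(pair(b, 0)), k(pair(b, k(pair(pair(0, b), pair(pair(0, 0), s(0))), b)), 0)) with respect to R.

pair(s(pair(b, 0)), s(s(0)))

1. pair(s(pair(b, 0)), k(pair(b, k(pair(pair(0, b), pair(pair(0, 0), s(0))), b)), 0))  →  pair(s(pair(b, 0)), k(pair(b, pair(pair(0, 0), s(0))), 0))   [R2 at 2.1.2]
2. pair(s(pair(b, 0)), k(pair(b, pair(pair(0, 0), s(0))), 0))  →  pair(s(pair(b, 0)), s(s(0)))   [R7 at 2]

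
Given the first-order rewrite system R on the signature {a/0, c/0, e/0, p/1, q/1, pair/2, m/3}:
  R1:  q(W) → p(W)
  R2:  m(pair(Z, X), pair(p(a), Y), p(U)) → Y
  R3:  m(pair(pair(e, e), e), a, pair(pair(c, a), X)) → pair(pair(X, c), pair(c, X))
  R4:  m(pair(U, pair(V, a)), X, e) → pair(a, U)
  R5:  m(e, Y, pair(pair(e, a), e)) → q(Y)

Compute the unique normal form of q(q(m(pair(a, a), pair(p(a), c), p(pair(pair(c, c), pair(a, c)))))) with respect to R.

1. q(q(m(pair(a, a), pair(p(a), c), p(pair(pair(c, c), pair(a, c))))))  →  p(q(m(pair(a, a), pair(p(a), c), p(pair(pair(c, c), pair(a, c))))))   [R1 at ε]
2. p(q(m(pair(a, a), pair(p(a), c), p(pair(pair(c, c), pair(a, c))))))  →  p(p(m(pair(a, a), pair(p(a), c), p(pair(pair(c, c), pair(a, c))))))   [R1 at 1]
3. p(p(m(pair(a, a), pair(p(a), c), p(pair(pair(c, c), pair(a, c))))))  →  p(p(c))   [R2 at 1.1]

p(p(c))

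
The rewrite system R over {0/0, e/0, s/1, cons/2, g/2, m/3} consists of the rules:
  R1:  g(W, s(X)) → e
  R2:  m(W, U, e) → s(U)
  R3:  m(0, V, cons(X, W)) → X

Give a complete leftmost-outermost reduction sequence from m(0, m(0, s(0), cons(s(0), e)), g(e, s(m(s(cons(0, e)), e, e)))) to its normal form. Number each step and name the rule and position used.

s(s(0))

1. m(0, m(0, s(0), cons(s(0), e)), g(e, s(m(s(cons(0, e)), e, e))))  →  m(0, s(0), g(e, s(m(s(cons(0, e)), e, e))))   [R3 at 2]
2. m(0, s(0), g(e, s(m(s(cons(0, e)), e, e))))  →  m(0, s(0), e)   [R1 at 3]
3. m(0, s(0), e)  →  s(s(0))   [R2 at ε]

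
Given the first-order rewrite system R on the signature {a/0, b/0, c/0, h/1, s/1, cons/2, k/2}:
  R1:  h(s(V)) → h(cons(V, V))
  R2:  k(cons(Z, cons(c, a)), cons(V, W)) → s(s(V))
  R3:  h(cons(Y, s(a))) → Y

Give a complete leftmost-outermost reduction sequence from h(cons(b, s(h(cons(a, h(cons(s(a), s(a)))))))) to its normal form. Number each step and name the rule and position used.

b

1. h(cons(b, s(h(cons(a, h(cons(s(a), s(a))))))))  →  h(cons(b, s(h(cons(a, s(a))))))   [R3 at 1.2.1.1.2]
2. h(cons(b, s(h(cons(a, s(a))))))  →  h(cons(b, s(a)))   [R3 at 1.2.1]
3. h(cons(b, s(a)))  →  b   [R3 at ε]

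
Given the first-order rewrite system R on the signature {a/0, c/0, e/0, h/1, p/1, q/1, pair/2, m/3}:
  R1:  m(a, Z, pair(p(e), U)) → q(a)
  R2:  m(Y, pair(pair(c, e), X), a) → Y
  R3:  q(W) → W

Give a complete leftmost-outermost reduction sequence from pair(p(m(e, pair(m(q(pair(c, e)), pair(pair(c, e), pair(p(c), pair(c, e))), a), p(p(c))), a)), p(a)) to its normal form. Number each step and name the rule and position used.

1. pair(p(m(e, pair(m(q(pair(c, e)), pair(pair(c, e), pair(p(c), pair(c, e))), a), p(p(c))), a)), p(a))  →  pair(p(m(e, pair(q(pair(c, e)), p(p(c))), a)), p(a))   [R2 at 1.1.2.1]
2. pair(p(m(e, pair(q(pair(c, e)), p(p(c))), a)), p(a))  →  pair(p(m(e, pair(pair(c, e), p(p(c))), a)), p(a))   [R3 at 1.1.2.1]
3. pair(p(m(e, pair(pair(c, e), p(p(c))), a)), p(a))  →  pair(p(e), p(a))   [R2 at 1.1]

pair(p(e), p(a))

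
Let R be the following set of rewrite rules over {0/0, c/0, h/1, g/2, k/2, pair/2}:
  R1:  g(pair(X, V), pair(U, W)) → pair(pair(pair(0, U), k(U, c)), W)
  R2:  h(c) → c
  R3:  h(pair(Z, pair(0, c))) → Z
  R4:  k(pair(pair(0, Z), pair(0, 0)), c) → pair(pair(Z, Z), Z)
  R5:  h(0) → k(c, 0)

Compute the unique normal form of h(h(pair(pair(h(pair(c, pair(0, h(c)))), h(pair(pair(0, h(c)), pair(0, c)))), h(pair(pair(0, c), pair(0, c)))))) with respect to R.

c

1. h(h(pair(pair(h(pair(c, pair(0, h(c)))), h(pair(pair(0, h(c)), pair(0, c)))), h(pair(pair(0, c), pair(0, c))))))  →  h(h(pair(pair(h(pair(c, pair(0, c))), h(pair(pair(0, h(c)), pair(0, c)))), h(pair(pair(0, c), pair(0, c))))))   [R2 at 1.1.1.1.1.2.2]
2. h(h(pair(pair(h(pair(c, pair(0, c))), h(pair(pair(0, h(c)), pair(0, c)))), h(pair(pair(0, c), pair(0, c))))))  →  h(h(pair(pair(c, h(pair(pair(0, h(c)), pair(0, c)))), h(pair(pair(0, c), pair(0, c))))))   [R3 at 1.1.1.1]
3. h(h(pair(pair(c, h(pair(pair(0, h(c)), pair(0, c)))), h(pair(pair(0, c), pair(0, c))))))  →  h(h(pair(pair(c, pair(0, h(c))), h(pair(pair(0, c), pair(0, c))))))   [R3 at 1.1.1.2]
4. h(h(pair(pair(c, pair(0, h(c))), h(pair(pair(0, c), pair(0, c))))))  →  h(h(pair(pair(c, pair(0, c)), h(pair(pair(0, c), pair(0, c))))))   [R2 at 1.1.1.2.2]
5. h(h(pair(pair(c, pair(0, c)), h(pair(pair(0, c), pair(0, c))))))  →  h(h(pair(pair(c, pair(0, c)), pair(0, c))))   [R3 at 1.1.2]
6. h(h(pair(pair(c, pair(0, c)), pair(0, c))))  →  h(pair(c, pair(0, c)))   [R3 at 1]
7. h(pair(c, pair(0, c)))  →  c   [R3 at ε]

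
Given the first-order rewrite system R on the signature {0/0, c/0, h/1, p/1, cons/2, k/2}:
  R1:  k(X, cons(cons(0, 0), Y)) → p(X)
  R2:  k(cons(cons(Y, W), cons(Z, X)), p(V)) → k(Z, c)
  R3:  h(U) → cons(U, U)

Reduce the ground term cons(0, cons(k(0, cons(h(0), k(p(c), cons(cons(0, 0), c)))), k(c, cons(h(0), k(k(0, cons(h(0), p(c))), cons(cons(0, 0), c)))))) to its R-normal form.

1. cons(0, cons(k(0, cons(h(0), k(p(c), cons(cons(0, 0), c)))), k(c, cons(h(0), k(k(0, cons(h(0), p(c))), cons(cons(0, 0), c))))))  →  cons(0, cons(k(0, cons(cons(0, 0), k(p(c), cons(cons(0, 0), c)))), k(c, cons(h(0), k(k(0, cons(h(0), p(c))), cons(cons(0, 0), c))))))   [R3 at 2.1.2.1]
2. cons(0, cons(k(0, cons(cons(0, 0), k(p(c), cons(cons(0, 0), c)))), k(c, cons(h(0), k(k(0, cons(h(0), p(c))), cons(cons(0, 0), c))))))  →  cons(0, cons(p(0), k(c, cons(h(0), k(k(0, cons(h(0), p(c))), cons(cons(0, 0), c))))))   [R1 at 2.1]
3. cons(0, cons(p(0), k(c, cons(h(0), k(k(0, cons(h(0), p(c))), cons(cons(0, 0), c))))))  →  cons(0, cons(p(0), k(c, cons(cons(0, 0), k(k(0, cons(h(0), p(c))), cons(cons(0, 0), c))))))   [R3 at 2.2.2.1]
4. cons(0, cons(p(0), k(c, cons(cons(0, 0), k(k(0, cons(h(0), p(c))), cons(cons(0, 0), c))))))  →  cons(0, cons(p(0), p(c)))   [R1 at 2.2]

cons(0, cons(p(0), p(c)))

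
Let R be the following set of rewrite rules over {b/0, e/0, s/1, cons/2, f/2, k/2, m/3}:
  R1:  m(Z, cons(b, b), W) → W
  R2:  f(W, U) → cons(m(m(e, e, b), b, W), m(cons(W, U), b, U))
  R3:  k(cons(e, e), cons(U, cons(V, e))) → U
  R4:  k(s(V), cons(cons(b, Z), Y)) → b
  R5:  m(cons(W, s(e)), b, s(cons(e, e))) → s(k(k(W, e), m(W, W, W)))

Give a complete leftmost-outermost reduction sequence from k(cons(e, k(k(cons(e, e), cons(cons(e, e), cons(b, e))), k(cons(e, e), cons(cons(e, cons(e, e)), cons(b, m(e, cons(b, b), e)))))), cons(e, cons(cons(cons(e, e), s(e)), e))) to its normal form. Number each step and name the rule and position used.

1. k(cons(e, k(k(cons(e, e), cons(cons(e, e), cons(b, e))), k(cons(e, e), cons(cons(e, cons(e, e)), cons(b, m(e, cons(b, b), e)))))), cons(e, cons(cons(cons(e, e), s(e)), e)))  →  k(cons(e, k(cons(e, e), k(cons(e, e), cons(cons(e, cons(e, e)), cons(b, m(e, cons(b, b), e)))))), cons(e, cons(cons(cons(e, e), s(e)), e)))   [R3 at 1.2.1]
2. k(cons(e, k(cons(e, e), k(cons(e, e), cons(cons(e, cons(e, e)), cons(b, m(e, cons(b, b), e)))))), cons(e, cons(cons(cons(e, e), s(e)), e)))  →  k(cons(e, k(cons(e, e), k(cons(e, e), cons(cons(e, cons(e, e)), cons(b, e))))), cons(e, cons(cons(cons(e, e), s(e)), e)))   [R1 at 1.2.2.2.2.2]
3. k(cons(e, k(cons(e, e), k(cons(e, e), cons(cons(e, cons(e, e)), cons(b, e))))), cons(e, cons(cons(cons(e, e), s(e)), e)))  →  k(cons(e, k(cons(e, e), cons(e, cons(e, e)))), cons(e, cons(cons(cons(e, e), s(e)), e)))   [R3 at 1.2.2]
4. k(cons(e, k(cons(e, e), cons(e, cons(e, e)))), cons(e, cons(cons(cons(e, e), s(e)), e)))  →  k(cons(e, e), cons(e, cons(cons(cons(e, e), s(e)), e)))   [R3 at 1.2]
5. k(cons(e, e), cons(e, cons(cons(cons(e, e), s(e)), e)))  →  e   [R3 at ε]

e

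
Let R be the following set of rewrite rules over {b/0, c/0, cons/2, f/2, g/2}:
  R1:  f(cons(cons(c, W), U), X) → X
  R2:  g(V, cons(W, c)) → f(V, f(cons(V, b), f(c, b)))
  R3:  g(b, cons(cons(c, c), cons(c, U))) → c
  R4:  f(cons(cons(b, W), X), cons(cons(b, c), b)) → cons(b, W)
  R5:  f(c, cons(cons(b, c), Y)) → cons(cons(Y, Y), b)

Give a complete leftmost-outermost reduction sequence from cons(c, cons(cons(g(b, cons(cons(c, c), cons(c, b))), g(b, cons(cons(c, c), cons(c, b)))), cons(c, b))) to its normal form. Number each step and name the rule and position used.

cons(c, cons(cons(c, c), cons(c, b)))

1. cons(c, cons(cons(g(b, cons(cons(c, c), cons(c, b))), g(b, cons(cons(c, c), cons(c, b)))), cons(c, b)))  →  cons(c, cons(cons(c, g(b, cons(cons(c, c), cons(c, b)))), cons(c, b)))   [R3 at 2.1.1]
2. cons(c, cons(cons(c, g(b, cons(cons(c, c), cons(c, b)))), cons(c, b)))  →  cons(c, cons(cons(c, c), cons(c, b)))   [R3 at 2.1.2]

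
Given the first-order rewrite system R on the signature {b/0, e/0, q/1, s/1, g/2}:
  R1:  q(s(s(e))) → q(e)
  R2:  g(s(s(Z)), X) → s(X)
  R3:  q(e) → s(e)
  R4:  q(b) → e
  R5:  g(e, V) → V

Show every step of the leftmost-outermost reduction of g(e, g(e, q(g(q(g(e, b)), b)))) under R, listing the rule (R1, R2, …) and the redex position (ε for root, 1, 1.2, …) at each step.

e

1. g(e, g(e, q(g(q(g(e, b)), b))))  →  g(e, q(g(q(g(e, b)), b)))   [R5 at ε]
2. g(e, q(g(q(g(e, b)), b)))  →  q(g(q(g(e, b)), b))   [R5 at ε]
3. q(g(q(g(e, b)), b))  →  q(g(q(b), b))   [R5 at 1.1.1]
4. q(g(q(b), b))  →  q(g(e, b))   [R4 at 1.1]
5. q(g(e, b))  →  q(b)   [R5 at 1]
6. q(b)  →  e   [R4 at ε]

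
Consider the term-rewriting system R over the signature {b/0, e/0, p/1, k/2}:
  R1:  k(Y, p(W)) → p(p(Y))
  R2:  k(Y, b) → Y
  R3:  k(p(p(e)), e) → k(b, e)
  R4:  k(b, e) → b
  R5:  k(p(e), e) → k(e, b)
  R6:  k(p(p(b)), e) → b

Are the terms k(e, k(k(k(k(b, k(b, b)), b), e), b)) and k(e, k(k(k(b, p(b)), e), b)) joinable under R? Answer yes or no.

Reduce t₁ = k(e, k(k(k(k(b, k(b, b)), b), e), b)):
1. k(e, k(k(k(k(b, k(b, b)), b), e), b))  →  k(e, k(k(k(b, k(b, b)), b), e))   [R2 at 2]
2. k(e, k(k(k(b, k(b, b)), b), e))  →  k(e, k(k(b, k(b, b)), e))   [R2 at 2.1]
3. k(e, k(k(b, k(b, b)), e))  →  k(e, k(k(b, b), e))   [R2 at 2.1.2]
4. k(e, k(k(b, b), e))  →  k(e, k(b, e))   [R2 at 2.1]
5. k(e, k(b, e))  →  k(e, b)   [R4 at 2]
6. k(e, b)  →  e   [R2 at ε]

Reduce t₂ = k(e, k(k(k(b, p(b)), e), b)):
1. k(e, k(k(k(b, p(b)), e), b))  →  k(e, k(k(b, p(b)), e))   [R2 at 2]
2. k(e, k(k(b, p(b)), e))  →  k(e, k(p(p(b)), e))   [R1 at 2.1]
3. k(e, k(p(p(b)), e))  →  k(e, b)   [R6 at 2]
4. k(e, b)  →  e   [R2 at ε]

yes — NF(t₁) = e, NF(t₂) = e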